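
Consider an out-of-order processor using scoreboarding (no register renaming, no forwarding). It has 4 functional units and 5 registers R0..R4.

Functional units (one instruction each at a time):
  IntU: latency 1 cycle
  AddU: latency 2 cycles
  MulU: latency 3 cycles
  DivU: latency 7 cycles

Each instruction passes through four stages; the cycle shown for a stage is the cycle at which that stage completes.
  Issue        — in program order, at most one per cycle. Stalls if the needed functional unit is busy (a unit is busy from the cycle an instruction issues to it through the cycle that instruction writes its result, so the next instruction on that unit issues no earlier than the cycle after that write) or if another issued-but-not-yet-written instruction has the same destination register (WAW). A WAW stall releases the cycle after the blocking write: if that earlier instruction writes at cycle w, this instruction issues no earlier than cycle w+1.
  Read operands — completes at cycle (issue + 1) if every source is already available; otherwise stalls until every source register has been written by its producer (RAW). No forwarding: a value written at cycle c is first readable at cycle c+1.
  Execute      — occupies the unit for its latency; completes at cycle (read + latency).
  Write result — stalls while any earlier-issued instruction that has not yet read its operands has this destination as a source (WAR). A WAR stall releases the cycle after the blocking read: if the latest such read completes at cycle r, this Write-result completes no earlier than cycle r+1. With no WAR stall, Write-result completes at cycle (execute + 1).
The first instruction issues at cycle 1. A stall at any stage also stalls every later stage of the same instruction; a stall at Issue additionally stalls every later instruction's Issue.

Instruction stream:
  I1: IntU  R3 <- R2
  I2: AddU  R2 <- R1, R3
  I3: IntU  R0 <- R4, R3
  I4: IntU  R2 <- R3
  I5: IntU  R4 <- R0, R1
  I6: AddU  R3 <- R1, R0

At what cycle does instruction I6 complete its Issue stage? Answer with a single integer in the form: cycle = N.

cycle = 14

I1: IS=1 RO=2 EX=3 WR=4
I2: IS=2 RO=5 EX=7 WR=8  [RAW R3: wait I1 write@4]
I3: IS=5 RO=6 EX=7 WR=8  [struct: IntU busy until I1 writes@4]
I4: IS=9 RO=10 EX=11 WR=12  [struct: IntU busy until I3 writes@8]
I5: IS=13 RO=14 EX=15 WR=16  [struct: IntU busy until I4 writes@12]
I6: IS=14 RO=15 EX=17 WR=18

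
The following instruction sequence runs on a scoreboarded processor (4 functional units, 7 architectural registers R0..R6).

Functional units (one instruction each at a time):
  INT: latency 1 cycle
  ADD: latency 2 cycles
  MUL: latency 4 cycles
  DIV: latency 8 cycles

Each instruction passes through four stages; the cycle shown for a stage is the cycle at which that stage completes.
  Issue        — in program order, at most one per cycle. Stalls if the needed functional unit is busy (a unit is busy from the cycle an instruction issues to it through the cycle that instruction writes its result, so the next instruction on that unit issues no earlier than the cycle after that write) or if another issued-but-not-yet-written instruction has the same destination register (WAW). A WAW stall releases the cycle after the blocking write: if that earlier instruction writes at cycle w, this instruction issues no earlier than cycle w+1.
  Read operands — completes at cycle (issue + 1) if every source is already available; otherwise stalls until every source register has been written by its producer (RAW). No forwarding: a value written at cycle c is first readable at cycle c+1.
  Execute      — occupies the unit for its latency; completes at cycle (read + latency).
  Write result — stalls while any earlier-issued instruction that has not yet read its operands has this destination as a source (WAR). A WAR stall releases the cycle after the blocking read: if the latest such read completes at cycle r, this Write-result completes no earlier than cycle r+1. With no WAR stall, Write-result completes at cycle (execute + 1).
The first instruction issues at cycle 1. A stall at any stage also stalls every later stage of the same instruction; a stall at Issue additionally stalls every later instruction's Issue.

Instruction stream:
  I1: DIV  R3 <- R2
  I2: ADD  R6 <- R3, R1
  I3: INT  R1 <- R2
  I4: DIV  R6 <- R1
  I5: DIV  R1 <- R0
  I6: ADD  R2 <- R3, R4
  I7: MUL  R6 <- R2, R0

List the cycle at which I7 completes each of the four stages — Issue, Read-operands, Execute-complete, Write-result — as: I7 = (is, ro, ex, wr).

I1: IS=1 RO=2 EX=10 WR=11
I2: IS=2 RO=12 EX=14 WR=15  [RAW R3: wait I1 write@11]
I3: IS=3 RO=4 EX=5 WR=13  [WAR R1: wait I2 read@12]
I4: IS=16 RO=17 EX=25 WR=26  [WAW R6: wait I2 write@15]
I5: IS=27 RO=28 EX=36 WR=37  [struct: DIV busy until I4 writes@26]
I6: IS=28 RO=29 EX=31 WR=32
I7: IS=29 RO=33 EX=37 WR=38  [RAW R2: wait I6 write@32]

I7 = (29, 33, 37, 38)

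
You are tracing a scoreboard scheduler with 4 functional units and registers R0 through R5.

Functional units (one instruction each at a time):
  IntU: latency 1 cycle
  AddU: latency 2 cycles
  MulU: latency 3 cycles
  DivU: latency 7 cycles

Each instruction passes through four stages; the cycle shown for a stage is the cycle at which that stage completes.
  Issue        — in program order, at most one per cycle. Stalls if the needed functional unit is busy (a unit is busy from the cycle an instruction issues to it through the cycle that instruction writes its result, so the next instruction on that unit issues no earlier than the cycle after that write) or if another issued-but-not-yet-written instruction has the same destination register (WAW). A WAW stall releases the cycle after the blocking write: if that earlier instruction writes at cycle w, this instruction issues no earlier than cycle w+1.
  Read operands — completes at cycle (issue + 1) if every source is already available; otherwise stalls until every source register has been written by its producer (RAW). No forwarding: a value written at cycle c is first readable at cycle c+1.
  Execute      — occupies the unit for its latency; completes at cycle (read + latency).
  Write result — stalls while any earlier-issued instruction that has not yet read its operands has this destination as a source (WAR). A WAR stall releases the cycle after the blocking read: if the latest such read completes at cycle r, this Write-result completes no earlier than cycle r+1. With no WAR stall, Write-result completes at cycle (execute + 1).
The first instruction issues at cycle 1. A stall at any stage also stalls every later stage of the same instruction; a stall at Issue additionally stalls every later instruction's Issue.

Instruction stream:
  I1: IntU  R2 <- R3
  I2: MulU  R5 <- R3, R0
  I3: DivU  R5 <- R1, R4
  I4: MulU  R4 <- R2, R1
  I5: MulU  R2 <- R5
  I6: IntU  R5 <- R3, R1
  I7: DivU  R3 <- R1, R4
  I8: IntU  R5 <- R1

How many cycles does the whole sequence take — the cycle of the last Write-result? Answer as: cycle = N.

1) issue 1, read 2, done 3, write 4
2) issue 2, read 3, done 6, write 7
3) issue 8, read 9, done 16, write 17  <WAW R5: wait I2 write@7>
4) issue 9, read 10, done 13, write 14
5) issue 15, read 18, done 21, write 22  <struct: MulU busy until I4 writes@14 / RAW R5: wait I3 write@17>
6) issue 18, read 19, done 20, write 21  <WAW R5: wait I3 write@17>
7) issue 19, read 20, done 27, write 28
8) issue 22, read 23, done 24, write 25  <struct: IntU busy until I6 writes@21>

cycle = 28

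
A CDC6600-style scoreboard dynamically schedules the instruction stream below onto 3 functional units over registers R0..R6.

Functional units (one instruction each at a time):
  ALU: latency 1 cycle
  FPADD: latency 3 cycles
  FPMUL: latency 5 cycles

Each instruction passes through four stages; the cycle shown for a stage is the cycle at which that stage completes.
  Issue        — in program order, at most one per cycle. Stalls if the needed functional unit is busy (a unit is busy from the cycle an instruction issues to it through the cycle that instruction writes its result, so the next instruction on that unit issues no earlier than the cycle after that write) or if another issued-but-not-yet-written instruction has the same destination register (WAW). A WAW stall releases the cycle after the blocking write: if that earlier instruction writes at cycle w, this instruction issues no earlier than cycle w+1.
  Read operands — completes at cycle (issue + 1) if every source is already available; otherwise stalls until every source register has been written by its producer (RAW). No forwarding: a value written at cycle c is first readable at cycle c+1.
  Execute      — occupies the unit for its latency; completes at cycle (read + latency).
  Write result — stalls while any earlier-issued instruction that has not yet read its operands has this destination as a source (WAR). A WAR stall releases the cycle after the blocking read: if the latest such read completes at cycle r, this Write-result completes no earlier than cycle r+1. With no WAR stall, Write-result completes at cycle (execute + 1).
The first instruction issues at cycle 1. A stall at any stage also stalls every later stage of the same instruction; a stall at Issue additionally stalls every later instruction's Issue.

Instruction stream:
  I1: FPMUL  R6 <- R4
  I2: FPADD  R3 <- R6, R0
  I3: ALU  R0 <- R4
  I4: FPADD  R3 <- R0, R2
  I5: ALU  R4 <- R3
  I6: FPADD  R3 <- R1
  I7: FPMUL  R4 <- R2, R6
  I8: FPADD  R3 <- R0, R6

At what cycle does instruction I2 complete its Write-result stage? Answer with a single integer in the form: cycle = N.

c1: I1 dispatched to FPMUL
c2: I1 operands ready · I2 dispatched to FPADD
c3: I3 dispatched to ALU
c4: I3 operands ready
c5: I3 complete
c7: I1 complete
c8: R6←I1
c9: I2 operands ready
c10: R0←I3
c12: I2 complete
c13: R3←I2
c14: I4 dispatched to FPADD
c15: I4 operands ready · I5 dispatched to ALU
c18: I4 complete
c19: R3←I4
c20: I5 operands ready · I6 dispatched to FPADD
c21: I5 complete · I6 operands ready
c22: R4←I5
c23: I7 dispatched to FPMUL
c24: I6 complete · I7 operands ready
c25: R3←I6
c26: I8 dispatched to FPADD
c27: I8 operands ready
c29: I7 complete
c30: R4←I7 · I8 complete
c31: R3←I8

cycle = 13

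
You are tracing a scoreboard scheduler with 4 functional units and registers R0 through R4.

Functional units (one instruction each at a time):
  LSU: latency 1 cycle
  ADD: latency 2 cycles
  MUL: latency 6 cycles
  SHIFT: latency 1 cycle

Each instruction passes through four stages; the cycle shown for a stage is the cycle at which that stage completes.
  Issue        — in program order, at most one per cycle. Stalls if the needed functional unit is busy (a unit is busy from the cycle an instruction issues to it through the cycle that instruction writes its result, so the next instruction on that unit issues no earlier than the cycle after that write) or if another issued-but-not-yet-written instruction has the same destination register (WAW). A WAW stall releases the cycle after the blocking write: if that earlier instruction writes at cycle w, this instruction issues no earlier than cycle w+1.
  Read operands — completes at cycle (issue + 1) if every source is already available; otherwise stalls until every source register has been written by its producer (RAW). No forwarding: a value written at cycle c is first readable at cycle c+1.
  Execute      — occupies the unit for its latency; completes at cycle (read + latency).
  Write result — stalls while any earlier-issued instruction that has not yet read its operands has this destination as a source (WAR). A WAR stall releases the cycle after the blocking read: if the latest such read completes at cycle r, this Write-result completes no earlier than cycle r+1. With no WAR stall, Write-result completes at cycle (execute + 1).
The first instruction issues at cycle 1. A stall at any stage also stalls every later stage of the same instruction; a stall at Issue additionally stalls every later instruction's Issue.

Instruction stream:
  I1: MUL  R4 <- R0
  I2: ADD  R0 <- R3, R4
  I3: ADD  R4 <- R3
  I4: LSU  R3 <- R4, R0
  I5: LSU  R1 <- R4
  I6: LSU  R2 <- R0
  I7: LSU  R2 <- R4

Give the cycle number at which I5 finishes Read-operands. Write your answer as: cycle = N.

1) issue 1, read 2, done 8, write 9
2) issue 2, read 10, done 12, write 13  <RAW R4: wait I1 write@9>
3) issue 14, read 15, done 17, write 18  <struct: ADD busy until I2 writes@13>
4) issue 15, read 19, done 20, write 21  <RAW R4: wait I3 write@18>
5) issue 22, read 23, done 24, write 25  <struct: LSU busy until I4 writes@21>
6) issue 26, read 27, done 28, write 29  <struct: LSU busy until I5 writes@25>
7) issue 30, read 31, done 32, write 33  <struct: LSU busy until I6 writes@29>

cycle = 23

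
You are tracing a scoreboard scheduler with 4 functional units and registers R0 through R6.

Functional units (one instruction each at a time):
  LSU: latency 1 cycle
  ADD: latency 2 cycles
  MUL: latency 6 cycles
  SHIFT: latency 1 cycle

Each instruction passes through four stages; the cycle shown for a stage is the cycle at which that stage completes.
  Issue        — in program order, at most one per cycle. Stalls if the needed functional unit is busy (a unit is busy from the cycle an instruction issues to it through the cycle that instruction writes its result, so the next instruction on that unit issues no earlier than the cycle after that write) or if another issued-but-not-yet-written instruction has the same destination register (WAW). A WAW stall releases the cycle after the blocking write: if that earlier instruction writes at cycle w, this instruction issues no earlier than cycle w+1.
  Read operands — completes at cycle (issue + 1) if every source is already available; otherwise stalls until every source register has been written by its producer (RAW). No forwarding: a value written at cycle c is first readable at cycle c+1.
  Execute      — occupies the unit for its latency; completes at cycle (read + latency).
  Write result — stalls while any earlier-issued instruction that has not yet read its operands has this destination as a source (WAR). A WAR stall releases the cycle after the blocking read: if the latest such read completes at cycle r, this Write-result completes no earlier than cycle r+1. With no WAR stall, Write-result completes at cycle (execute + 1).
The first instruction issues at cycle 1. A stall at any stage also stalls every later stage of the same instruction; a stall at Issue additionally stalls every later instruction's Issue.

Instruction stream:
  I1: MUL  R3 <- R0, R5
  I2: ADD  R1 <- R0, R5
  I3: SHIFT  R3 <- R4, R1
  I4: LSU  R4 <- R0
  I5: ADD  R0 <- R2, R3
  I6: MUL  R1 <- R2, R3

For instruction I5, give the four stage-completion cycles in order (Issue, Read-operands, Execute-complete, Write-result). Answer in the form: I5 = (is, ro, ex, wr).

t=1  issue I1 (MUL)
t=2  I1 read-ops; issue I2 (ADD)
t=3  I2 read-ops
t=5  I2 finished on ADD
t=6  I2→R1
t=8  I1 finished on MUL
t=9  I1→R3
t=10  issue I3 (SHIFT)
t=11  I3 read-ops; issue I4 (LSU)
t=12  I3 finished on SHIFT; I4 read-ops; issue I5 (ADD)
t=13  I3→R3; I4 finished on LSU; issue I6 (MUL)
t=14  I4→R4; I5 read-ops; I6 read-ops
t=16  I5 finished on ADD
t=17  I5→R0
t=20  I6 finished on MUL
t=21  I6→R1

I5 = (12, 14, 16, 17)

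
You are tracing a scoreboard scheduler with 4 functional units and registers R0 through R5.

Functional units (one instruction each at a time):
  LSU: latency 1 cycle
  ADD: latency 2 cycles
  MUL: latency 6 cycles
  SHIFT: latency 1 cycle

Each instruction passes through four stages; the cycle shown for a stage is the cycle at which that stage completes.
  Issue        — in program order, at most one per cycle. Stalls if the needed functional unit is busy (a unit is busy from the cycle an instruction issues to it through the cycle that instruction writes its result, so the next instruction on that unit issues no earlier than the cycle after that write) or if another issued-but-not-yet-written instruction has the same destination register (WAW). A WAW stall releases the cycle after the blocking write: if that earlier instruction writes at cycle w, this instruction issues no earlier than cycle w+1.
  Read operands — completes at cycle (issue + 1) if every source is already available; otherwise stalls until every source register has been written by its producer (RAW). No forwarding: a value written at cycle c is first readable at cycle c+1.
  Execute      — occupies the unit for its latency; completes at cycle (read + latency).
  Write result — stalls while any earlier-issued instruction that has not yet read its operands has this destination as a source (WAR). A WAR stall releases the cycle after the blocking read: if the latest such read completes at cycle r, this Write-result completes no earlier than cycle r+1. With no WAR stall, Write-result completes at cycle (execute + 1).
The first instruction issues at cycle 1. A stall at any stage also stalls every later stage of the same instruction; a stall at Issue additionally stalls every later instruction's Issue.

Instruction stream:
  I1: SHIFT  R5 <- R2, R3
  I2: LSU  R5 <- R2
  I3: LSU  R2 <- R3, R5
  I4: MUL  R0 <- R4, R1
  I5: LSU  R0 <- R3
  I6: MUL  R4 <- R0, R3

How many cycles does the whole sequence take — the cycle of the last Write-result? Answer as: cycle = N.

I1  is:1  ro:2  ex:3  wr:4
I2  is:5  ro:6  ex:7  wr:8  — WAW R5: wait I1 write@4
I3  is:9  ro:10  ex:11  wr:12  — struct: LSU busy until I2 writes@8
I4  is:10  ro:11  ex:17  wr:18
I5  is:19  ro:20  ex:21  wr:22  — WAW R0: wait I4 write@18
I6  is:20  ro:23  ex:29  wr:30  — RAW R0: wait I5 write@22

cycle = 30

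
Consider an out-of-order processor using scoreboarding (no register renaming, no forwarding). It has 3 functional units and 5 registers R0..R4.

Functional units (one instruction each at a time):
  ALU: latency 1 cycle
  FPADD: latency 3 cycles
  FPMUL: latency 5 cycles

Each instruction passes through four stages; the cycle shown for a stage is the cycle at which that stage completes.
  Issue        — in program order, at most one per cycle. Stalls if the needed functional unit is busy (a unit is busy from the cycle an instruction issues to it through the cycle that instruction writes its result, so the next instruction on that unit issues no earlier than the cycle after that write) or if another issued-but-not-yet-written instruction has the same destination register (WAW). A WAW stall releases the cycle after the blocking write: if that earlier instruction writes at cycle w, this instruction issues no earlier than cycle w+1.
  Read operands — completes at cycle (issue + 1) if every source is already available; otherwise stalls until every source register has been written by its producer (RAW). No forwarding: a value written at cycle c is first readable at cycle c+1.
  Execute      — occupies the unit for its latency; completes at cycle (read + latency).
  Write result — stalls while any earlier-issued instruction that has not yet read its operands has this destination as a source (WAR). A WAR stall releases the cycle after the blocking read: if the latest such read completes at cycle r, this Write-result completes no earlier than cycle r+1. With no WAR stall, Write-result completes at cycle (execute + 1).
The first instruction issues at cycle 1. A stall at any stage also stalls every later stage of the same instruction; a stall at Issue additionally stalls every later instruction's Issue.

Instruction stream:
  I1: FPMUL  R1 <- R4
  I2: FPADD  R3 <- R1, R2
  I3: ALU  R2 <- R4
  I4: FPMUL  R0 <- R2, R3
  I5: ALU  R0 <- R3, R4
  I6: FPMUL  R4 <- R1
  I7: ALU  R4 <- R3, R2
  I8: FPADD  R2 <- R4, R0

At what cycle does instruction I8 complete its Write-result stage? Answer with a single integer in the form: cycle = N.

cycle = 38

[1] issue I1 (FPMUL)
[2] I1 read-ops; issue I2 (FPADD)
[3] issue I3 (ALU)
[4] I3 read-ops
[5] I3 finished on ALU
[7] I1 finished on FPMUL
[8] I1→R1
[9] I2 read-ops; issue I4 (FPMUL)
[10] I3→R2
[12] I2 finished on FPADD
[13] I2→R3
[14] I4 read-ops
[19] I4 finished on FPMUL
[20] I4→R0
[21] issue I5 (ALU)
[22] I5 read-ops; issue I6 (FPMUL)
[23] I5 finished on ALU; I6 read-ops
[24] I5→R0
[28] I6 finished on FPMUL
[29] I6→R4
[30] issue I7 (ALU)
[31] I7 read-ops; issue I8 (FPADD)
[32] I7 finished on ALU
[33] I7→R4
[34] I8 read-ops
[37] I8 finished on FPADD
[38] I8→R2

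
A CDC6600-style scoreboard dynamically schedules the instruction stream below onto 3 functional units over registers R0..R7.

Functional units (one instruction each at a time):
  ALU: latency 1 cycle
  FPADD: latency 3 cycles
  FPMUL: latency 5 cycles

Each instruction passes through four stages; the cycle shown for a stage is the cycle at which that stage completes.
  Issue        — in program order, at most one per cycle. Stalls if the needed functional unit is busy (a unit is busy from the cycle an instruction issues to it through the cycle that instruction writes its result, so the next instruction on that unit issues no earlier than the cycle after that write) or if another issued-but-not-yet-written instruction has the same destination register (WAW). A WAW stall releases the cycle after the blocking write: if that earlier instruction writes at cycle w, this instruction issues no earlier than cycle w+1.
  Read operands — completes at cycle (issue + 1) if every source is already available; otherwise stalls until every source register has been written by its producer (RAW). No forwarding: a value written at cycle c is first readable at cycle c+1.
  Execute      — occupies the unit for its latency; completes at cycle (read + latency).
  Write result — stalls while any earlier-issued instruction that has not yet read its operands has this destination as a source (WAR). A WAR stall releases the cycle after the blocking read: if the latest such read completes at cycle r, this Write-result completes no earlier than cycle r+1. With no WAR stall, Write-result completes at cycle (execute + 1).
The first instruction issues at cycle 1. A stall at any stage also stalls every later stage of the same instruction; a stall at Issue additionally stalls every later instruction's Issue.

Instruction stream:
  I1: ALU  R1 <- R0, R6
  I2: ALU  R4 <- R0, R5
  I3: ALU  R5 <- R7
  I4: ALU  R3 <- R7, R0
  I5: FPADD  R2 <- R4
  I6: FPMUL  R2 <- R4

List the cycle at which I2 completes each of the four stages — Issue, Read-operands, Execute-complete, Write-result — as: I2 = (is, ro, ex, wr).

1) issue 1, read 2, done 3, write 4
2) issue 5, read 6, done 7, write 8  <struct: ALU busy until I1 writes@4>
3) issue 9, read 10, done 11, write 12  <struct: ALU busy until I2 writes@8>
4) issue 13, read 14, done 15, write 16  <struct: ALU busy until I3 writes@12>
5) issue 14, read 15, done 18, write 19
6) issue 20, read 21, done 26, write 27  <WAW R2: wait I5 write@19>

I2 = (5, 6, 7, 8)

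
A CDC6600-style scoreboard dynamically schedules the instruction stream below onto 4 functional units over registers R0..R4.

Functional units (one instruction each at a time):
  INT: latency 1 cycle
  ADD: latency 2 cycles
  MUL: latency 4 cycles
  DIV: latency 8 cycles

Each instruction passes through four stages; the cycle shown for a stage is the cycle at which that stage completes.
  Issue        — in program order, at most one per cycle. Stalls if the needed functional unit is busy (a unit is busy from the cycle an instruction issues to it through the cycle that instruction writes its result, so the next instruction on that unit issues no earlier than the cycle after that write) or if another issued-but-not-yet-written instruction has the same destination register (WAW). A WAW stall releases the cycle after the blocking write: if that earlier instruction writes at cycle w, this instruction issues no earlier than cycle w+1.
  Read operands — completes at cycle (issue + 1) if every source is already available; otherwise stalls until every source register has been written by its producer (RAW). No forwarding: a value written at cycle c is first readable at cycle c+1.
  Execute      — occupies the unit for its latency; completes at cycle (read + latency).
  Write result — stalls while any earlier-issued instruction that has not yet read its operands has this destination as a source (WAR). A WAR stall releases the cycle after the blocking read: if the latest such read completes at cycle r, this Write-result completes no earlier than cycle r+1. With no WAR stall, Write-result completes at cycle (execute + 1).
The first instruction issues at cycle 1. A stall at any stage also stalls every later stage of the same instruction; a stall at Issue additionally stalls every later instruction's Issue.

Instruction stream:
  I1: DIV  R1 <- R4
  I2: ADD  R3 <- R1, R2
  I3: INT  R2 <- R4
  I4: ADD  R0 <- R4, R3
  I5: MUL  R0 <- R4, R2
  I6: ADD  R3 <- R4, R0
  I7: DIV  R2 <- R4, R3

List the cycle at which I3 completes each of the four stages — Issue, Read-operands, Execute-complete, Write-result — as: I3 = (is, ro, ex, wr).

I3 = (3, 4, 5, 13)

[I1] 1/2/10/11
[I2] 2/12/14/15  (RAW R1: wait I1 write@11)
[I3] 3/4/5/13  (WAR R2: wait I2 read@12)
[I4] 16/17/19/20  (struct: ADD busy until I2 writes@15)
[I5] 21/22/26/27  (WAW R0: wait I4 write@20)
[I6] 22/28/30/31  (RAW R0: wait I5 write@27)
[I7] 23/32/40/41  (RAW R3: wait I6 write@31)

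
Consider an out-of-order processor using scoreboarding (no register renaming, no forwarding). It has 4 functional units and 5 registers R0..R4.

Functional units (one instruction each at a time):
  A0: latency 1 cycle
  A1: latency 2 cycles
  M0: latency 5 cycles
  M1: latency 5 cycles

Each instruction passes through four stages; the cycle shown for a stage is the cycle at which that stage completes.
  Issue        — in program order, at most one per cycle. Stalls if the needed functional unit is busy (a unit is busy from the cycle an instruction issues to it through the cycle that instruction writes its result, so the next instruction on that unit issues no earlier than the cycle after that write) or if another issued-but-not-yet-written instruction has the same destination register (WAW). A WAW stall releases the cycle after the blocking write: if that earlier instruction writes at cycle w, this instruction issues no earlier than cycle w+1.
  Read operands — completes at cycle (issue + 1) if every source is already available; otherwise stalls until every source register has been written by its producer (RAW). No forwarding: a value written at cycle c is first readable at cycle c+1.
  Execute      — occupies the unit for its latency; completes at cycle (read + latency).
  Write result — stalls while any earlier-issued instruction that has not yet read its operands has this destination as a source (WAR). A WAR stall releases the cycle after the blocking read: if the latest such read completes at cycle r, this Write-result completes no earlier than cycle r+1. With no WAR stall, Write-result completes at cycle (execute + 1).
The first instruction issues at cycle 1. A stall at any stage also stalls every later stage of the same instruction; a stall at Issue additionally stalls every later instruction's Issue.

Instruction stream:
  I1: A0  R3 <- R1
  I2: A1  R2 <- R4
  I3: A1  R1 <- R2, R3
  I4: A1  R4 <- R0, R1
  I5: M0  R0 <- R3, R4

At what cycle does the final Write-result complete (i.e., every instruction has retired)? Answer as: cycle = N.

I1  is:1  ro:2  ex:3  wr:4
I2  is:2  ro:3  ex:5  wr:6
I3  is:7  ro:8  ex:10  wr:11  — struct: A1 busy until I2 writes@6
I4  is:12  ro:13  ex:15  wr:16  — struct: A1 busy until I3 writes@11
I5  is:13  ro:17  ex:22  wr:23  — RAW R4: wait I4 write@16

cycle = 23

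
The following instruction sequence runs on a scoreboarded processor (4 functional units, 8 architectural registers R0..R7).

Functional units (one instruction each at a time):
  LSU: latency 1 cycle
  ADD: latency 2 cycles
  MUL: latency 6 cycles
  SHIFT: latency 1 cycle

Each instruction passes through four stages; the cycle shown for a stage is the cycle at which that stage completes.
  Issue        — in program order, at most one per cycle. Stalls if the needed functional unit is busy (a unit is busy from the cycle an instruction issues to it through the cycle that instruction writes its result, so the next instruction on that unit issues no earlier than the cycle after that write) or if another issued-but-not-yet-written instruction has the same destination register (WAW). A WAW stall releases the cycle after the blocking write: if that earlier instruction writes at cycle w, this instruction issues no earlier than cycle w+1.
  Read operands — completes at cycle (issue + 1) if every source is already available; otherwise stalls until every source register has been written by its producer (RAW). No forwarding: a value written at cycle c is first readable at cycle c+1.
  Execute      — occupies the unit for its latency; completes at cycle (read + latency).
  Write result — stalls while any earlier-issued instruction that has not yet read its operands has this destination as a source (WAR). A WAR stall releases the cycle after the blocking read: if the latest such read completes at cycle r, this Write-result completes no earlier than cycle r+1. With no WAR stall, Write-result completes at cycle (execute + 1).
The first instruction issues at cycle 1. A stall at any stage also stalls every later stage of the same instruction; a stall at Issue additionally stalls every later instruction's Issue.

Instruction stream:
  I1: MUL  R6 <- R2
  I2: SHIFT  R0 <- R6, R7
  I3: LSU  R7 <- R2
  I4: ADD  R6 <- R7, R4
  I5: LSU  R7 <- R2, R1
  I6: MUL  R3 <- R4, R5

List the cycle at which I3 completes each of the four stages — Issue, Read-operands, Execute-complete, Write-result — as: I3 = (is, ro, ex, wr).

I3 = (3, 4, 5, 11)

  I1 | 1 | 2 | 8 | 9
  I2 | 2 | 10 | 11 | 12   RAW R6: wait I1 write@9
  I3 | 3 | 4 | 5 | 11   WAR R7: wait I2 read@10
  I4 | 10 | 12 | 14 | 15   WAW R6: wait I1 write@9 · RAW R7: wait I3 write@11
  I5 | 12 | 13 | 14 | 15   struct: LSU busy until I3 writes@11
  I6 | 13 | 14 | 20 | 21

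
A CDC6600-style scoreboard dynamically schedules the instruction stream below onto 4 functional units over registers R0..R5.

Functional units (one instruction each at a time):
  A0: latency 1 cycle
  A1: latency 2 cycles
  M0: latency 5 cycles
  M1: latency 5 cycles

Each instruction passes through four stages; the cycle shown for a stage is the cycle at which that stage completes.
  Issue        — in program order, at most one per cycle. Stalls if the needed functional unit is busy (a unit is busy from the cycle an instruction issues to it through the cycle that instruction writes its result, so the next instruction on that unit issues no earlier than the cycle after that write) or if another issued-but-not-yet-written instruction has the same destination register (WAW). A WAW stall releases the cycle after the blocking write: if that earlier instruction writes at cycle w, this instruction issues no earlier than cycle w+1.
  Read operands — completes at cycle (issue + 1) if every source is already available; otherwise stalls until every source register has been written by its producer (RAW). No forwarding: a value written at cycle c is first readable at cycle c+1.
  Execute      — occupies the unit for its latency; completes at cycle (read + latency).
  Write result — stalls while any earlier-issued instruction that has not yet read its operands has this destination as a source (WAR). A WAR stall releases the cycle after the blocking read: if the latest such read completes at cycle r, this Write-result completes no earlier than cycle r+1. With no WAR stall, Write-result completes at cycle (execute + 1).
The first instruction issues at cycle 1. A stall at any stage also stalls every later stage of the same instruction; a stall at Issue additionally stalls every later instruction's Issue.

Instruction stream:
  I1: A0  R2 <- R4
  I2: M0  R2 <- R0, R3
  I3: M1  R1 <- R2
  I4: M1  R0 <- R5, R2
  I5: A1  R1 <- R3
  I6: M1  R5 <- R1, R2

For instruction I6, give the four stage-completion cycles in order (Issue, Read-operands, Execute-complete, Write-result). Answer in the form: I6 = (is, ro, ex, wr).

I6 = (28, 29, 34, 35)

I1  is:1  ro:2  ex:3  wr:4
I2  is:5  ro:6  ex:11  wr:12  — WAW R2: wait I1 write@4
I3  is:6  ro:13  ex:18  wr:19  — RAW R2: wait I2 write@12
I4  is:20  ro:21  ex:26  wr:27  — struct: M1 busy until I3 writes@19
I5  is:21  ro:22  ex:24  wr:25
I6  is:28  ro:29  ex:34  wr:35  — struct: M1 busy until I4 writes@27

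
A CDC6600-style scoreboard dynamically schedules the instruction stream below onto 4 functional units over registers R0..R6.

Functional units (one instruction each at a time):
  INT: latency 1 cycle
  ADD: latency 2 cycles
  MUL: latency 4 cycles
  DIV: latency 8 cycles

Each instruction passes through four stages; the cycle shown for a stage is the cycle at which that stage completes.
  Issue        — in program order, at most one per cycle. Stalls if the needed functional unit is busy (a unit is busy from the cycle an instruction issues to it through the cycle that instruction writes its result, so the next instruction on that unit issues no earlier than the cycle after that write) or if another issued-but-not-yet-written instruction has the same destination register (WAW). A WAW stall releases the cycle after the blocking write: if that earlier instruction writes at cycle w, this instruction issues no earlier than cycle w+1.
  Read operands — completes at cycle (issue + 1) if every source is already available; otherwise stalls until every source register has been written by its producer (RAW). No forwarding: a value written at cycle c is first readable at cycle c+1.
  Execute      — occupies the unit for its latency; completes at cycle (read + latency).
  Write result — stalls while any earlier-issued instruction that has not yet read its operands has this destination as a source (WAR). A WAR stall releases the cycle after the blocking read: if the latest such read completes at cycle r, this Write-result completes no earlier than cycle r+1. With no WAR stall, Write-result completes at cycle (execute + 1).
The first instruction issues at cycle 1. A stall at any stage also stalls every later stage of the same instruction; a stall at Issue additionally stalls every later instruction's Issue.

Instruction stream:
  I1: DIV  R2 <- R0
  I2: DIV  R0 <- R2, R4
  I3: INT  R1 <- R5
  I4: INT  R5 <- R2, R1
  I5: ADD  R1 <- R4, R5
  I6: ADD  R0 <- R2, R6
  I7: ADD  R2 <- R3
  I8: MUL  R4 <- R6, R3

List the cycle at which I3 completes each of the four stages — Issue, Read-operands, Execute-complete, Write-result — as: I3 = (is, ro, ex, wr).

cycle 1: I1 issues→DIV
cycle 2: I1 reads
cycle 10: I1 exec-done
cycle 11: I1 writes R2
cycle 12: I2 issues→DIV
cycle 13: I2 reads, I3 issues→INT
cycle 14: I3 reads
cycle 15: I3 exec-done
cycle 16: I3 writes R1
cycle 17: I4 issues→INT
cycle 18: I4 reads, I5 issues→ADD
cycle 19: I4 exec-done
cycle 20: I4 writes R5
cycle 21: I2 exec-done, I5 reads
cycle 22: I2 writes R0
cycle 23: I5 exec-done
cycle 24: I5 writes R1
cycle 25: I6 issues→ADD
cycle 26: I6 reads
cycle 28: I6 exec-done
cycle 29: I6 writes R0
cycle 30: I7 issues→ADD
cycle 31: I7 reads, I8 issues→MUL
cycle 32: I8 reads
cycle 33: I7 exec-done
cycle 34: I7 writes R2
cycle 36: I8 exec-done
cycle 37: I8 writes R4

I3 = (13, 14, 15, 16)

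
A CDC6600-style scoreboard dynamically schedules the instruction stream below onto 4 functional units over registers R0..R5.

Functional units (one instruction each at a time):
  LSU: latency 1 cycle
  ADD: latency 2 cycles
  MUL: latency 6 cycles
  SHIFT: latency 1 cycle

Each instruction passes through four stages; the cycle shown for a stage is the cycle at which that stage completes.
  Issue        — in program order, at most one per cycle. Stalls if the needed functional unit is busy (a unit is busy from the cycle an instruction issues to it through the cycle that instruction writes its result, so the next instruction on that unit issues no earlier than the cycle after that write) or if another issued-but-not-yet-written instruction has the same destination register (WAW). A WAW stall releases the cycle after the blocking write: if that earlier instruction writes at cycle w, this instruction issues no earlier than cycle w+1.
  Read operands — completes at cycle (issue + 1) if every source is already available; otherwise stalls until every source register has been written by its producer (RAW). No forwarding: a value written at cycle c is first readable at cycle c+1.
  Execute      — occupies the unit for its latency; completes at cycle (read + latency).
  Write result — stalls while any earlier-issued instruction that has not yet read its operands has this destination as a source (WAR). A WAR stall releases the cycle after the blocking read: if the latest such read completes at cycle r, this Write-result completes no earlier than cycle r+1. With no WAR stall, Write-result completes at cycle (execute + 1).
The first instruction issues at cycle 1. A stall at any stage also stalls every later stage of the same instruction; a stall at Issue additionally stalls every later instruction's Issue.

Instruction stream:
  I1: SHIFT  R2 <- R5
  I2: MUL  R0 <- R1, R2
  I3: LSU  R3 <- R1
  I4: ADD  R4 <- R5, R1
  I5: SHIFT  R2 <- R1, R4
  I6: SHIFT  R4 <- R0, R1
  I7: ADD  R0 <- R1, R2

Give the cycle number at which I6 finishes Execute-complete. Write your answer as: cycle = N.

cycle = 14

I1 -> (1, 2, 3, 4)
I2 -> (2, 5, 11, 12)  // RAW R2: wait I1 write@4
I3 -> (3, 4, 5, 6)
I4 -> (4, 5, 7, 8)
I5 -> (5, 9, 10, 11)  // RAW R4: wait I4 write@8
I6 -> (12, 13, 14, 15)  // struct: SHIFT busy until I5 writes@11
I7 -> (13, 14, 16, 17)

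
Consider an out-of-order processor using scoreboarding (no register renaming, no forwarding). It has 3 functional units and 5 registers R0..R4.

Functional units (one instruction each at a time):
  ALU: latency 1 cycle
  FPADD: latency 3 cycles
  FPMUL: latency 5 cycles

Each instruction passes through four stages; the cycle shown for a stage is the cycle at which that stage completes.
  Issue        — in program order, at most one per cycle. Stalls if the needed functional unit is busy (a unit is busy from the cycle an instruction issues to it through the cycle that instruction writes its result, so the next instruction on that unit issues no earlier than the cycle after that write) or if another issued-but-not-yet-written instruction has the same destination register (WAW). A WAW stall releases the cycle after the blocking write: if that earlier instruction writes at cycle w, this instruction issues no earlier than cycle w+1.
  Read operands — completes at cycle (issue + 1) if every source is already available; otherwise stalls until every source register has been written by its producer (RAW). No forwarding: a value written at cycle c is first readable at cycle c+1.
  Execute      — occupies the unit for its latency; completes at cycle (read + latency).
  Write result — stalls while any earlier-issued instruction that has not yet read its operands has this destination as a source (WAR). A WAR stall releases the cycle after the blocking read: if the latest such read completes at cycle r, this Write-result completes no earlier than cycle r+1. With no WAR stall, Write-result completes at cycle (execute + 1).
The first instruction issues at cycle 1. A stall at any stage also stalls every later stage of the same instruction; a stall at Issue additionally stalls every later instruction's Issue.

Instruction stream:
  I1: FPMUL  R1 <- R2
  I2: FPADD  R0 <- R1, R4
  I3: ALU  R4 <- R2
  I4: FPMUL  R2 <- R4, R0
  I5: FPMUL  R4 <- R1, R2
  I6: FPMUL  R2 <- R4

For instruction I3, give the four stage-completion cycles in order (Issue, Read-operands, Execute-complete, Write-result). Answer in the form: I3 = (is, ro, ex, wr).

I3 = (3, 4, 5, 10)

t=1  I1→FPMUL
t=2  I1 RO; I2→FPADD
t=3  I3→ALU
t=4  I3 RO
t=5  I3 EX
t=7  I1 EX
t=8  I1 WR R1
t=9  I2 RO; I4→FPMUL
t=10  I3 WR R4
t=12  I2 EX
t=13  I2 WR R0
t=14  I4 RO
t=19  I4 EX
t=20  I4 WR R2
t=21  I5→FPMUL
t=22  I5 RO
t=27  I5 EX
t=28  I5 WR R4
t=29  I6→FPMUL
t=30  I6 RO
t=35  I6 EX
t=36  I6 WR R2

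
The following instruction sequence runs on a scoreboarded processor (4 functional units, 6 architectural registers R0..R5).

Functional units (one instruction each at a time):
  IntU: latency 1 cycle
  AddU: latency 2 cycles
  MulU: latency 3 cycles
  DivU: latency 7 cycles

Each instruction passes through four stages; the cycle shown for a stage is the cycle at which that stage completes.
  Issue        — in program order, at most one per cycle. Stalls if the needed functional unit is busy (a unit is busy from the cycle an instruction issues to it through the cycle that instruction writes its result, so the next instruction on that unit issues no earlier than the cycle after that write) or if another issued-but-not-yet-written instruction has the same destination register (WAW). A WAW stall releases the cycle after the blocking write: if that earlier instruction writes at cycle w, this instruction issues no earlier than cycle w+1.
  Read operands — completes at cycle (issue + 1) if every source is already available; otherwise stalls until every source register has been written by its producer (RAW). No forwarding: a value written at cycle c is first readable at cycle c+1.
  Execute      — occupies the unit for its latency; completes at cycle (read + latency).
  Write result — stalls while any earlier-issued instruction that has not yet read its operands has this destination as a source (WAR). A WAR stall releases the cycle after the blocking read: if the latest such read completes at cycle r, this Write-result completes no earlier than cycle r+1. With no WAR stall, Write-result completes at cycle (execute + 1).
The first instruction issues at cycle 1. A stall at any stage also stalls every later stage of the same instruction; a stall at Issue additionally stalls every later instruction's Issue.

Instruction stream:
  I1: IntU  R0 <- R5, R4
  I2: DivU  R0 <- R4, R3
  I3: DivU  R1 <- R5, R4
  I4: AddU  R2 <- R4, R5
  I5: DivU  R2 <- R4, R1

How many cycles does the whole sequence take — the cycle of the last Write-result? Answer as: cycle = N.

I1: IS=1 RO=2 EX=3 WR=4
I2: IS=5 RO=6 EX=13 WR=14  [WAW R0: wait I1 write@4]
I3: IS=15 RO=16 EX=23 WR=24  [struct: DivU busy until I2 writes@14]
I4: IS=16 RO=17 EX=19 WR=20
I5: IS=25 RO=26 EX=33 WR=34  [struct: DivU busy until I3 writes@24]

cycle = 34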